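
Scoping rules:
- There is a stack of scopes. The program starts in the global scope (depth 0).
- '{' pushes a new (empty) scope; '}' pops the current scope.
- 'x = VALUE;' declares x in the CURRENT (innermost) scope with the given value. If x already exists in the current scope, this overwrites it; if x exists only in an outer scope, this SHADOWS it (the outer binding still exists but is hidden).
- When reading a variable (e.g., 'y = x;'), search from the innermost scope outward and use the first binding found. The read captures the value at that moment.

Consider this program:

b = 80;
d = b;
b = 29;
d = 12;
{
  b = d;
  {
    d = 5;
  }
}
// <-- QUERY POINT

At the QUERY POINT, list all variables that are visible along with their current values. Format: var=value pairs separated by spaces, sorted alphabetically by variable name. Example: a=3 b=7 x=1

Step 1: declare b=80 at depth 0
Step 2: declare d=(read b)=80 at depth 0
Step 3: declare b=29 at depth 0
Step 4: declare d=12 at depth 0
Step 5: enter scope (depth=1)
Step 6: declare b=(read d)=12 at depth 1
Step 7: enter scope (depth=2)
Step 8: declare d=5 at depth 2
Step 9: exit scope (depth=1)
Step 10: exit scope (depth=0)
Visible at query point: b=29 d=12

Answer: b=29 d=12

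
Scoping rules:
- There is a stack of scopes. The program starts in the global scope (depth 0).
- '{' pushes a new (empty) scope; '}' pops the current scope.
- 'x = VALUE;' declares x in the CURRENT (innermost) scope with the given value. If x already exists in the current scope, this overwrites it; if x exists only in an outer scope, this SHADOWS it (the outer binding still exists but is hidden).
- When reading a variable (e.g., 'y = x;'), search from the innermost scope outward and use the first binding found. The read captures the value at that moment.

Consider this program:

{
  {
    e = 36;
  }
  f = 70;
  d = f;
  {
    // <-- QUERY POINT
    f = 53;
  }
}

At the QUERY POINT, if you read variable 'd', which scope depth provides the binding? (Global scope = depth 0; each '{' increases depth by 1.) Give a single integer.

Answer: 1

Derivation:
Step 1: enter scope (depth=1)
Step 2: enter scope (depth=2)
Step 3: declare e=36 at depth 2
Step 4: exit scope (depth=1)
Step 5: declare f=70 at depth 1
Step 6: declare d=(read f)=70 at depth 1
Step 7: enter scope (depth=2)
Visible at query point: d=70 f=70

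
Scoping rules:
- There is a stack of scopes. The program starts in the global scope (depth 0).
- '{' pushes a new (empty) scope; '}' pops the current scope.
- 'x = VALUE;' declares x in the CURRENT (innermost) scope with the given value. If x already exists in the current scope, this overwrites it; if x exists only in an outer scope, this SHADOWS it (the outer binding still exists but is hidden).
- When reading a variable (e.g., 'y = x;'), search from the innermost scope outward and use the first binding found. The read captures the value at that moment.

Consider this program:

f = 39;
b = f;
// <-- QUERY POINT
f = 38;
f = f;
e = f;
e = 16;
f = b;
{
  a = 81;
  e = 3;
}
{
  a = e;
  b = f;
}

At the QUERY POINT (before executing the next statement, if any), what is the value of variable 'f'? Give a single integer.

Answer: 39

Derivation:
Step 1: declare f=39 at depth 0
Step 2: declare b=(read f)=39 at depth 0
Visible at query point: b=39 f=39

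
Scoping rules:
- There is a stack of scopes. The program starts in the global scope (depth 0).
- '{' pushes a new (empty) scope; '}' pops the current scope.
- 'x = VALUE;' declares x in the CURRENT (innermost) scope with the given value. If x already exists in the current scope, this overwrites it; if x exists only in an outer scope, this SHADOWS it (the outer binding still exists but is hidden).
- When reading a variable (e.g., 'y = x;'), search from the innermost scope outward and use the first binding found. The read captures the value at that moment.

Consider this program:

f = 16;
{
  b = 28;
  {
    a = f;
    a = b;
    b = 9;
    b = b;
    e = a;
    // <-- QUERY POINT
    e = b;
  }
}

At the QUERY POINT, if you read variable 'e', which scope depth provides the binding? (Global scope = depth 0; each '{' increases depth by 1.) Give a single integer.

Step 1: declare f=16 at depth 0
Step 2: enter scope (depth=1)
Step 3: declare b=28 at depth 1
Step 4: enter scope (depth=2)
Step 5: declare a=(read f)=16 at depth 2
Step 6: declare a=(read b)=28 at depth 2
Step 7: declare b=9 at depth 2
Step 8: declare b=(read b)=9 at depth 2
Step 9: declare e=(read a)=28 at depth 2
Visible at query point: a=28 b=9 e=28 f=16

Answer: 2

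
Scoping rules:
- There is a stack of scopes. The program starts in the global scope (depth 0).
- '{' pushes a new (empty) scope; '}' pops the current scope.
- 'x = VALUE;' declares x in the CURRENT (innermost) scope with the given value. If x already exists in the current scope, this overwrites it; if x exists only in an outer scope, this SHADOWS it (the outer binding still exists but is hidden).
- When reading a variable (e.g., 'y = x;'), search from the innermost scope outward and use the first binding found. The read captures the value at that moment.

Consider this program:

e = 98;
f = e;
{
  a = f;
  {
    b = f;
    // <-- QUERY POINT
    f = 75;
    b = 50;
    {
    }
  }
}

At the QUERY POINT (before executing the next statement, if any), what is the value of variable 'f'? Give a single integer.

Step 1: declare e=98 at depth 0
Step 2: declare f=(read e)=98 at depth 0
Step 3: enter scope (depth=1)
Step 4: declare a=(read f)=98 at depth 1
Step 5: enter scope (depth=2)
Step 6: declare b=(read f)=98 at depth 2
Visible at query point: a=98 b=98 e=98 f=98

Answer: 98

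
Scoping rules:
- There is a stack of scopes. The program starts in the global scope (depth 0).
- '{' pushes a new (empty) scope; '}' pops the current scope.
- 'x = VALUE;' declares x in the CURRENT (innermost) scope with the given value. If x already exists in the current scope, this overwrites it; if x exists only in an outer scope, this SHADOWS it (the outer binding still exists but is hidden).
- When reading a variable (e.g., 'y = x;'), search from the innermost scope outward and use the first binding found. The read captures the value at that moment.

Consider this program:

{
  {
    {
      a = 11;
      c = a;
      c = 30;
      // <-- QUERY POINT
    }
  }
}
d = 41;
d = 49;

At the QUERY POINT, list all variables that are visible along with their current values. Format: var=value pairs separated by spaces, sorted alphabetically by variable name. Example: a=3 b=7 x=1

Answer: a=11 c=30

Derivation:
Step 1: enter scope (depth=1)
Step 2: enter scope (depth=2)
Step 3: enter scope (depth=3)
Step 4: declare a=11 at depth 3
Step 5: declare c=(read a)=11 at depth 3
Step 6: declare c=30 at depth 3
Visible at query point: a=11 c=30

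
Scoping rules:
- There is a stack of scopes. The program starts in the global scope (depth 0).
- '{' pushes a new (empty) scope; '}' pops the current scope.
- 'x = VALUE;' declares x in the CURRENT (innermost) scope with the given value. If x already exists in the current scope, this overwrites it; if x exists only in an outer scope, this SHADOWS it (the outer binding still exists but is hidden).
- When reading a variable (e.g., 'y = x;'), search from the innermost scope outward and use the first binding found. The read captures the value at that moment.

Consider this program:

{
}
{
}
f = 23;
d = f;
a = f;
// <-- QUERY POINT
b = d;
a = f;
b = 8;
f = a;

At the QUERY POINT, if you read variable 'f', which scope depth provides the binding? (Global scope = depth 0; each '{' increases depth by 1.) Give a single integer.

Step 1: enter scope (depth=1)
Step 2: exit scope (depth=0)
Step 3: enter scope (depth=1)
Step 4: exit scope (depth=0)
Step 5: declare f=23 at depth 0
Step 6: declare d=(read f)=23 at depth 0
Step 7: declare a=(read f)=23 at depth 0
Visible at query point: a=23 d=23 f=23

Answer: 0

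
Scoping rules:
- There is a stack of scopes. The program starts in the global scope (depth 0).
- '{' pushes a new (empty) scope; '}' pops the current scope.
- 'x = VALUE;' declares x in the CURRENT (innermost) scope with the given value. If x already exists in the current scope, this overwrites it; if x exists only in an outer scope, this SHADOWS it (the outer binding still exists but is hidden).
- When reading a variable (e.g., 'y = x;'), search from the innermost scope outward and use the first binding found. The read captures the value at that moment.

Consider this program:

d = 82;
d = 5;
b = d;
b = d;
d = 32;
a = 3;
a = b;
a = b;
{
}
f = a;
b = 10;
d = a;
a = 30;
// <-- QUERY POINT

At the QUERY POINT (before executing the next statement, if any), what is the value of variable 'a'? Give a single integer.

Step 1: declare d=82 at depth 0
Step 2: declare d=5 at depth 0
Step 3: declare b=(read d)=5 at depth 0
Step 4: declare b=(read d)=5 at depth 0
Step 5: declare d=32 at depth 0
Step 6: declare a=3 at depth 0
Step 7: declare a=(read b)=5 at depth 0
Step 8: declare a=(read b)=5 at depth 0
Step 9: enter scope (depth=1)
Step 10: exit scope (depth=0)
Step 11: declare f=(read a)=5 at depth 0
Step 12: declare b=10 at depth 0
Step 13: declare d=(read a)=5 at depth 0
Step 14: declare a=30 at depth 0
Visible at query point: a=30 b=10 d=5 f=5

Answer: 30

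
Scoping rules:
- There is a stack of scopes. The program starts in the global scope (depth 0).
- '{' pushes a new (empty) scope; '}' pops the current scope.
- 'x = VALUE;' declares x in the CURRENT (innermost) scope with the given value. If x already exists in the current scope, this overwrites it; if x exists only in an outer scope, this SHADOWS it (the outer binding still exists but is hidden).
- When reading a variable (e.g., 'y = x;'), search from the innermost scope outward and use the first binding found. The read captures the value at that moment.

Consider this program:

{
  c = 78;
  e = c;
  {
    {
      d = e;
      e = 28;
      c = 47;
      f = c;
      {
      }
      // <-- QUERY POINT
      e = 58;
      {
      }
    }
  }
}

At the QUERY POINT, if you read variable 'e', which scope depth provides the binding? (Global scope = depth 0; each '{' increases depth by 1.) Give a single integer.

Step 1: enter scope (depth=1)
Step 2: declare c=78 at depth 1
Step 3: declare e=(read c)=78 at depth 1
Step 4: enter scope (depth=2)
Step 5: enter scope (depth=3)
Step 6: declare d=(read e)=78 at depth 3
Step 7: declare e=28 at depth 3
Step 8: declare c=47 at depth 3
Step 9: declare f=(read c)=47 at depth 3
Step 10: enter scope (depth=4)
Step 11: exit scope (depth=3)
Visible at query point: c=47 d=78 e=28 f=47

Answer: 3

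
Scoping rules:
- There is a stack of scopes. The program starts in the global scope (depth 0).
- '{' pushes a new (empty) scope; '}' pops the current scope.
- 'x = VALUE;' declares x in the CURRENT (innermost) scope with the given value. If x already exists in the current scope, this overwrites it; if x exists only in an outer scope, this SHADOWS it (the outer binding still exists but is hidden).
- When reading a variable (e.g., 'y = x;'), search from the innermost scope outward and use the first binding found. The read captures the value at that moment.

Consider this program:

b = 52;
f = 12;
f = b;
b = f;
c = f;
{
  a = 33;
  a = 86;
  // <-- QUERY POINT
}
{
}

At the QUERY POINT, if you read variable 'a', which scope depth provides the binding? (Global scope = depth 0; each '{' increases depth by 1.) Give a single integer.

Step 1: declare b=52 at depth 0
Step 2: declare f=12 at depth 0
Step 3: declare f=(read b)=52 at depth 0
Step 4: declare b=(read f)=52 at depth 0
Step 5: declare c=(read f)=52 at depth 0
Step 6: enter scope (depth=1)
Step 7: declare a=33 at depth 1
Step 8: declare a=86 at depth 1
Visible at query point: a=86 b=52 c=52 f=52

Answer: 1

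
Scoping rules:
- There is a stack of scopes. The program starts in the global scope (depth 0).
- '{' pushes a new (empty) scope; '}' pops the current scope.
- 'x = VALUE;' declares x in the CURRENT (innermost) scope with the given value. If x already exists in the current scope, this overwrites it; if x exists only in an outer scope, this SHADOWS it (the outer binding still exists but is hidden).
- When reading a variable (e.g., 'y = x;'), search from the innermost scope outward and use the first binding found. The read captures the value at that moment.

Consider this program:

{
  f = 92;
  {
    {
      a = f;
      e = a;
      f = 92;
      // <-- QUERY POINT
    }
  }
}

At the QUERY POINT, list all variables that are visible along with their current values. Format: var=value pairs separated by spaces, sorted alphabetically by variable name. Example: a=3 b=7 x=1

Step 1: enter scope (depth=1)
Step 2: declare f=92 at depth 1
Step 3: enter scope (depth=2)
Step 4: enter scope (depth=3)
Step 5: declare a=(read f)=92 at depth 3
Step 6: declare e=(read a)=92 at depth 3
Step 7: declare f=92 at depth 3
Visible at query point: a=92 e=92 f=92

Answer: a=92 e=92 f=92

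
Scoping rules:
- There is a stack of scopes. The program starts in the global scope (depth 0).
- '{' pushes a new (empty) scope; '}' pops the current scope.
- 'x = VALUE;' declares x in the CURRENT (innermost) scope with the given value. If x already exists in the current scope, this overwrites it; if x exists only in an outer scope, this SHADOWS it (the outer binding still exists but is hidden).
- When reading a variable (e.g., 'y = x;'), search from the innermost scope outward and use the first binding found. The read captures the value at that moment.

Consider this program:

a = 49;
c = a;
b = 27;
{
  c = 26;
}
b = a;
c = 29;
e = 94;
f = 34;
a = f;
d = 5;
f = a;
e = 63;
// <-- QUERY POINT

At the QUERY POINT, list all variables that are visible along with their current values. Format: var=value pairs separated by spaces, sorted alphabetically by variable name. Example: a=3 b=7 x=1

Answer: a=34 b=49 c=29 d=5 e=63 f=34

Derivation:
Step 1: declare a=49 at depth 0
Step 2: declare c=(read a)=49 at depth 0
Step 3: declare b=27 at depth 0
Step 4: enter scope (depth=1)
Step 5: declare c=26 at depth 1
Step 6: exit scope (depth=0)
Step 7: declare b=(read a)=49 at depth 0
Step 8: declare c=29 at depth 0
Step 9: declare e=94 at depth 0
Step 10: declare f=34 at depth 0
Step 11: declare a=(read f)=34 at depth 0
Step 12: declare d=5 at depth 0
Step 13: declare f=(read a)=34 at depth 0
Step 14: declare e=63 at depth 0
Visible at query point: a=34 b=49 c=29 d=5 e=63 f=34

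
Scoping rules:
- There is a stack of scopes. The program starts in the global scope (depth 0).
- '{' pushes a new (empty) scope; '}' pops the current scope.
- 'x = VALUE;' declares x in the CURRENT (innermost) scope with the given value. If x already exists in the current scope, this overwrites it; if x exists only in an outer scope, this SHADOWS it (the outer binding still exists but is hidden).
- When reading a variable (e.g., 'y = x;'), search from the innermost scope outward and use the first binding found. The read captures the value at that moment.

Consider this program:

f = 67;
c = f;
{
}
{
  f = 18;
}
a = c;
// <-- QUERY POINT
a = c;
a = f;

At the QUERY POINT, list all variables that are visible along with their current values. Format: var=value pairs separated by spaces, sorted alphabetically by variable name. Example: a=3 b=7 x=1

Step 1: declare f=67 at depth 0
Step 2: declare c=(read f)=67 at depth 0
Step 3: enter scope (depth=1)
Step 4: exit scope (depth=0)
Step 5: enter scope (depth=1)
Step 6: declare f=18 at depth 1
Step 7: exit scope (depth=0)
Step 8: declare a=(read c)=67 at depth 0
Visible at query point: a=67 c=67 f=67

Answer: a=67 c=67 f=67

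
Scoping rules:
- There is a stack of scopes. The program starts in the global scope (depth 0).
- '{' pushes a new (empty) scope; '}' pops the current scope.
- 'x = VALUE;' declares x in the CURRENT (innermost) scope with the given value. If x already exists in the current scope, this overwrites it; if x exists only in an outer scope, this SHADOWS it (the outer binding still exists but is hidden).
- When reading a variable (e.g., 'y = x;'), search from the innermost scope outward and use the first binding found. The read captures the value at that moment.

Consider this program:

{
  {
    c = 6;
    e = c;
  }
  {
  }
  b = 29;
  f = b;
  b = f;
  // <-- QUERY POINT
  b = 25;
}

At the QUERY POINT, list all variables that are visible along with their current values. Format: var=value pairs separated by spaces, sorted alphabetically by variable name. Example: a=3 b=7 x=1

Step 1: enter scope (depth=1)
Step 2: enter scope (depth=2)
Step 3: declare c=6 at depth 2
Step 4: declare e=(read c)=6 at depth 2
Step 5: exit scope (depth=1)
Step 6: enter scope (depth=2)
Step 7: exit scope (depth=1)
Step 8: declare b=29 at depth 1
Step 9: declare f=(read b)=29 at depth 1
Step 10: declare b=(read f)=29 at depth 1
Visible at query point: b=29 f=29

Answer: b=29 f=29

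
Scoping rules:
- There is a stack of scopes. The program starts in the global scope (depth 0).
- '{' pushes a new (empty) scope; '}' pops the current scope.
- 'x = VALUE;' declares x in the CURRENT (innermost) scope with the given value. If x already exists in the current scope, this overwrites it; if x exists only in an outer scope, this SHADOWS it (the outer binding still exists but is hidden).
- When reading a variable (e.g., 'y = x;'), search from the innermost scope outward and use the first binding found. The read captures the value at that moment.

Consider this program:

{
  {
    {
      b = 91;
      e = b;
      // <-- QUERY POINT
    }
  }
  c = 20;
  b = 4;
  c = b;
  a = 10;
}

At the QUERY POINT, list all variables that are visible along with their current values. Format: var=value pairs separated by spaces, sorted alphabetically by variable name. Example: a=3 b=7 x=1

Step 1: enter scope (depth=1)
Step 2: enter scope (depth=2)
Step 3: enter scope (depth=3)
Step 4: declare b=91 at depth 3
Step 5: declare e=(read b)=91 at depth 3
Visible at query point: b=91 e=91

Answer: b=91 e=91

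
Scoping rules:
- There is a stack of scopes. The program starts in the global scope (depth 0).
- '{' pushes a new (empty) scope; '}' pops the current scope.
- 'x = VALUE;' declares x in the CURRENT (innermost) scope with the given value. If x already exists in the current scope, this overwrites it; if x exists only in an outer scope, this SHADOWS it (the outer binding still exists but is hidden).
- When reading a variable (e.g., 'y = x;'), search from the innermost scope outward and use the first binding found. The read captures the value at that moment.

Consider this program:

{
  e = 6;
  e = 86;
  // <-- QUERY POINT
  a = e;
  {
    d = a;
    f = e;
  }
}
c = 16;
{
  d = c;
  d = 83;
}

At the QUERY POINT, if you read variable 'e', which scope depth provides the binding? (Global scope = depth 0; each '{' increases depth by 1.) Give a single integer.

Answer: 1

Derivation:
Step 1: enter scope (depth=1)
Step 2: declare e=6 at depth 1
Step 3: declare e=86 at depth 1
Visible at query point: e=86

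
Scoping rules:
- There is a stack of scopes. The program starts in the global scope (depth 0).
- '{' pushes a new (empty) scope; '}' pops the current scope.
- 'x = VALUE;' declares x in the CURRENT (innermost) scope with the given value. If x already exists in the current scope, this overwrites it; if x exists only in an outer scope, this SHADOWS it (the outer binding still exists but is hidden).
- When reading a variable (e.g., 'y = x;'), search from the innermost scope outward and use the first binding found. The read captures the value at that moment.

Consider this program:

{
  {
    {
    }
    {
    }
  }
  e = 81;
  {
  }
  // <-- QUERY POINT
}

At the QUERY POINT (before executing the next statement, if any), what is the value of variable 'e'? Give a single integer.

Step 1: enter scope (depth=1)
Step 2: enter scope (depth=2)
Step 3: enter scope (depth=3)
Step 4: exit scope (depth=2)
Step 5: enter scope (depth=3)
Step 6: exit scope (depth=2)
Step 7: exit scope (depth=1)
Step 8: declare e=81 at depth 1
Step 9: enter scope (depth=2)
Step 10: exit scope (depth=1)
Visible at query point: e=81

Answer: 81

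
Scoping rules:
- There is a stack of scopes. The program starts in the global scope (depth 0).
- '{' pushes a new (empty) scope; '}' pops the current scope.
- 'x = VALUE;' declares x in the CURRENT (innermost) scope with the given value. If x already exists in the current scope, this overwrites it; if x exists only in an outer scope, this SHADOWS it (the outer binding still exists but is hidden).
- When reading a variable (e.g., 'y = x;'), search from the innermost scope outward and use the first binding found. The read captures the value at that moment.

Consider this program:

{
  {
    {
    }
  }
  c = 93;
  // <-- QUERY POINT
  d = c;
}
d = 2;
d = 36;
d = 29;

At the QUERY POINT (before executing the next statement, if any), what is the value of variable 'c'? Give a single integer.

Answer: 93

Derivation:
Step 1: enter scope (depth=1)
Step 2: enter scope (depth=2)
Step 3: enter scope (depth=3)
Step 4: exit scope (depth=2)
Step 5: exit scope (depth=1)
Step 6: declare c=93 at depth 1
Visible at query point: c=93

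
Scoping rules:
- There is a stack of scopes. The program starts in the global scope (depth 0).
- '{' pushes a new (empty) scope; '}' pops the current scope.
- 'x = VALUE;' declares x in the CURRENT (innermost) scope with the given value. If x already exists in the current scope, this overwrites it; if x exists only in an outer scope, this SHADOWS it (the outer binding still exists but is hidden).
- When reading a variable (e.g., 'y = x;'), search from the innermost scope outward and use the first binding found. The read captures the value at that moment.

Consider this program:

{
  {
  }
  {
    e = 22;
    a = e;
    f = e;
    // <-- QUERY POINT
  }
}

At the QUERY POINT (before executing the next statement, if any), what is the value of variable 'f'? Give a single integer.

Step 1: enter scope (depth=1)
Step 2: enter scope (depth=2)
Step 3: exit scope (depth=1)
Step 4: enter scope (depth=2)
Step 5: declare e=22 at depth 2
Step 6: declare a=(read e)=22 at depth 2
Step 7: declare f=(read e)=22 at depth 2
Visible at query point: a=22 e=22 f=22

Answer: 22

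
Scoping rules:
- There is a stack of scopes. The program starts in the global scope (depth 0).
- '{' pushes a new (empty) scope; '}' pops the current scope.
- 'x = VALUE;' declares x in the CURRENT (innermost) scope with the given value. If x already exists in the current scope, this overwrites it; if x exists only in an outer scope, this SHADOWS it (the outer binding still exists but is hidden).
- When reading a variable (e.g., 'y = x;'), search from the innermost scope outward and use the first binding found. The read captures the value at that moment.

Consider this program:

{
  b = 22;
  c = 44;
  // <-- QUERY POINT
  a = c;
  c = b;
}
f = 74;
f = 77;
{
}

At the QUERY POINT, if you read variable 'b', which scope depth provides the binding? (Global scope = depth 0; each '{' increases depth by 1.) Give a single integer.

Step 1: enter scope (depth=1)
Step 2: declare b=22 at depth 1
Step 3: declare c=44 at depth 1
Visible at query point: b=22 c=44

Answer: 1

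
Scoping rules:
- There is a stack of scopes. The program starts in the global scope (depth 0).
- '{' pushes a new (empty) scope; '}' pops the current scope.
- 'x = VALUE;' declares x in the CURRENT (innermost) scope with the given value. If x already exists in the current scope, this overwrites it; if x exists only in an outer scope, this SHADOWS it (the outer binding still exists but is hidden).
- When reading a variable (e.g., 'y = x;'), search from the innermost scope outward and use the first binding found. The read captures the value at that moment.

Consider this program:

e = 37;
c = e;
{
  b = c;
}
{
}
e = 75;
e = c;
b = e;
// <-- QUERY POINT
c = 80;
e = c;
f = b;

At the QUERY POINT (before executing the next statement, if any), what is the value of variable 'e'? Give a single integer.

Answer: 37

Derivation:
Step 1: declare e=37 at depth 0
Step 2: declare c=(read e)=37 at depth 0
Step 3: enter scope (depth=1)
Step 4: declare b=(read c)=37 at depth 1
Step 5: exit scope (depth=0)
Step 6: enter scope (depth=1)
Step 7: exit scope (depth=0)
Step 8: declare e=75 at depth 0
Step 9: declare e=(read c)=37 at depth 0
Step 10: declare b=(read e)=37 at depth 0
Visible at query point: b=37 c=37 e=37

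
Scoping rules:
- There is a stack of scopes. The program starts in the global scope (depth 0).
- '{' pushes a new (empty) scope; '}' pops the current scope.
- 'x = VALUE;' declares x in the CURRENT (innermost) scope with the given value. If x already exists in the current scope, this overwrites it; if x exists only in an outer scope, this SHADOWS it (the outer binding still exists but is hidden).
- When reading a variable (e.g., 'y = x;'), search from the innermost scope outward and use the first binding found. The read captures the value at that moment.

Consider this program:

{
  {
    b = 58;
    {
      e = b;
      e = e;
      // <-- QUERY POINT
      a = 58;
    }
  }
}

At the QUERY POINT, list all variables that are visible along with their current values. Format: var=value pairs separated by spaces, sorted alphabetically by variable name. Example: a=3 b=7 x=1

Step 1: enter scope (depth=1)
Step 2: enter scope (depth=2)
Step 3: declare b=58 at depth 2
Step 4: enter scope (depth=3)
Step 5: declare e=(read b)=58 at depth 3
Step 6: declare e=(read e)=58 at depth 3
Visible at query point: b=58 e=58

Answer: b=58 e=58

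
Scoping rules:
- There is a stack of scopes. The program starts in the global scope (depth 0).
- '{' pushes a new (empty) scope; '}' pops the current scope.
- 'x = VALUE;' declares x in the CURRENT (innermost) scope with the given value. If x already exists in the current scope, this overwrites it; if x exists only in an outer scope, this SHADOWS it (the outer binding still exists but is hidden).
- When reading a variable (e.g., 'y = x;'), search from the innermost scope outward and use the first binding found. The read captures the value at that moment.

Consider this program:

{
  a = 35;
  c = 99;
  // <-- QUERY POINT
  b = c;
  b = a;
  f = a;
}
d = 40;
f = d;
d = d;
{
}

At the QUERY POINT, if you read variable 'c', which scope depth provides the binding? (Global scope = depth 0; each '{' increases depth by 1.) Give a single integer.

Answer: 1

Derivation:
Step 1: enter scope (depth=1)
Step 2: declare a=35 at depth 1
Step 3: declare c=99 at depth 1
Visible at query point: a=35 c=99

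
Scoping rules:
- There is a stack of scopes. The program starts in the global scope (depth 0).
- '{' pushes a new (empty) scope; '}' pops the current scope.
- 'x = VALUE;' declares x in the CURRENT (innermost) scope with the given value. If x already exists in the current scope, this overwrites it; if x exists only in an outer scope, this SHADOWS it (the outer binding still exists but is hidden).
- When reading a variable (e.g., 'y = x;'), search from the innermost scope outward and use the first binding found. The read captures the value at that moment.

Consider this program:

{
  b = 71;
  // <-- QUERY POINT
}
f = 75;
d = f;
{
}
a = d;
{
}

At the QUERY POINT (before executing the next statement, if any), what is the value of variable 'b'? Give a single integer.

Answer: 71

Derivation:
Step 1: enter scope (depth=1)
Step 2: declare b=71 at depth 1
Visible at query point: b=71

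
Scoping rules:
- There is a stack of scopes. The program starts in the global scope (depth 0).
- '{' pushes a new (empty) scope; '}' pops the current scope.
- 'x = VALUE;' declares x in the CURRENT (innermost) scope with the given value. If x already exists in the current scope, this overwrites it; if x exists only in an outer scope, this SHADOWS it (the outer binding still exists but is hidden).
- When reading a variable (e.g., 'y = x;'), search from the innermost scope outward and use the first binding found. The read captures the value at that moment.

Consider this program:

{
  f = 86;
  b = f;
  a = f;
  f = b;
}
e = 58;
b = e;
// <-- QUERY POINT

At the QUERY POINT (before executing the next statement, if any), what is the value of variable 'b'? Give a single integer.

Step 1: enter scope (depth=1)
Step 2: declare f=86 at depth 1
Step 3: declare b=(read f)=86 at depth 1
Step 4: declare a=(read f)=86 at depth 1
Step 5: declare f=(read b)=86 at depth 1
Step 6: exit scope (depth=0)
Step 7: declare e=58 at depth 0
Step 8: declare b=(read e)=58 at depth 0
Visible at query point: b=58 e=58

Answer: 58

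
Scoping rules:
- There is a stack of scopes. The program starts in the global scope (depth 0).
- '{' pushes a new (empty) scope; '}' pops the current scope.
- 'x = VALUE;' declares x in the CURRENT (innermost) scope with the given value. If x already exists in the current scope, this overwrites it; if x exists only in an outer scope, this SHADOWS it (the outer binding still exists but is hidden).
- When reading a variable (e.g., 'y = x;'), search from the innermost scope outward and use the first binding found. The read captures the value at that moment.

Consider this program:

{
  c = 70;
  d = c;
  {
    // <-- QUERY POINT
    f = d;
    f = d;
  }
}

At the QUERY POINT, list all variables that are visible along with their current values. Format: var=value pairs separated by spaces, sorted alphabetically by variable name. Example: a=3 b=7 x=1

Step 1: enter scope (depth=1)
Step 2: declare c=70 at depth 1
Step 3: declare d=(read c)=70 at depth 1
Step 4: enter scope (depth=2)
Visible at query point: c=70 d=70

Answer: c=70 d=70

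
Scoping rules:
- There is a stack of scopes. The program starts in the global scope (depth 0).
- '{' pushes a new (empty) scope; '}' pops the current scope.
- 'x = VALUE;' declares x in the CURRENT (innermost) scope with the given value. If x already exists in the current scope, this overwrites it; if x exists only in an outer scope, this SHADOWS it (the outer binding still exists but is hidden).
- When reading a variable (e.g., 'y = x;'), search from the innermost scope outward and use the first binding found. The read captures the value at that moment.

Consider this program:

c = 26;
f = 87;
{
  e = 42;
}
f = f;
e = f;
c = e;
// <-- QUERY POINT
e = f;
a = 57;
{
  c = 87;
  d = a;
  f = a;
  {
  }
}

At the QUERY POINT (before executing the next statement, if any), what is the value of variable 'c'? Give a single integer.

Step 1: declare c=26 at depth 0
Step 2: declare f=87 at depth 0
Step 3: enter scope (depth=1)
Step 4: declare e=42 at depth 1
Step 5: exit scope (depth=0)
Step 6: declare f=(read f)=87 at depth 0
Step 7: declare e=(read f)=87 at depth 0
Step 8: declare c=(read e)=87 at depth 0
Visible at query point: c=87 e=87 f=87

Answer: 87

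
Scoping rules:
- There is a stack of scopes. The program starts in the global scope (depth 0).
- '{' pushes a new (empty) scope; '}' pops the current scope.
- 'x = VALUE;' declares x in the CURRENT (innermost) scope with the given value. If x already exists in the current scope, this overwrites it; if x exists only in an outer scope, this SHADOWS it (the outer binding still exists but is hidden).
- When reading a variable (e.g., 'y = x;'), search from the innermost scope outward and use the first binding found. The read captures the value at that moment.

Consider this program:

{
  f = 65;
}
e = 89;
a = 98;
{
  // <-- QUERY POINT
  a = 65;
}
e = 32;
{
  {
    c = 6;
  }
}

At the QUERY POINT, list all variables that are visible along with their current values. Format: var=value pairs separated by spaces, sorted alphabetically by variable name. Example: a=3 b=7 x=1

Answer: a=98 e=89

Derivation:
Step 1: enter scope (depth=1)
Step 2: declare f=65 at depth 1
Step 3: exit scope (depth=0)
Step 4: declare e=89 at depth 0
Step 5: declare a=98 at depth 0
Step 6: enter scope (depth=1)
Visible at query point: a=98 e=89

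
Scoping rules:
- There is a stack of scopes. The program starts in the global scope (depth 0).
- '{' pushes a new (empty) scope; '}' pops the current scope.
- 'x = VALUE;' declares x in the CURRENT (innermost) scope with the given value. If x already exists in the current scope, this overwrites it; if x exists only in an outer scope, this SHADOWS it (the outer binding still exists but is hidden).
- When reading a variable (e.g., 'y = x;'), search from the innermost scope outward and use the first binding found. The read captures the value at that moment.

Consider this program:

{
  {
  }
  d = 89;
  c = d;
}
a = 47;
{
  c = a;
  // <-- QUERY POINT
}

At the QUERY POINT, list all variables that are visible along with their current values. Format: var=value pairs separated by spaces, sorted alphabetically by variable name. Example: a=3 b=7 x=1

Answer: a=47 c=47

Derivation:
Step 1: enter scope (depth=1)
Step 2: enter scope (depth=2)
Step 3: exit scope (depth=1)
Step 4: declare d=89 at depth 1
Step 5: declare c=(read d)=89 at depth 1
Step 6: exit scope (depth=0)
Step 7: declare a=47 at depth 0
Step 8: enter scope (depth=1)
Step 9: declare c=(read a)=47 at depth 1
Visible at query point: a=47 c=47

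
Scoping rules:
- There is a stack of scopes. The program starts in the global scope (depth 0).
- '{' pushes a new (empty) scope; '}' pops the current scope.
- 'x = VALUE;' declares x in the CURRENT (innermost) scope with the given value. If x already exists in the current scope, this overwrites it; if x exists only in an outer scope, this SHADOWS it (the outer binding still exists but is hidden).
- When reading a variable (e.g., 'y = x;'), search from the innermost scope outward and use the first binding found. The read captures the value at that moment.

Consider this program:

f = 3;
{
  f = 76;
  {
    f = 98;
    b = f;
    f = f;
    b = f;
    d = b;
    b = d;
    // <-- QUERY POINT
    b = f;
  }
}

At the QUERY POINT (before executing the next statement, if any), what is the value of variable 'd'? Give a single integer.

Step 1: declare f=3 at depth 0
Step 2: enter scope (depth=1)
Step 3: declare f=76 at depth 1
Step 4: enter scope (depth=2)
Step 5: declare f=98 at depth 2
Step 6: declare b=(read f)=98 at depth 2
Step 7: declare f=(read f)=98 at depth 2
Step 8: declare b=(read f)=98 at depth 2
Step 9: declare d=(read b)=98 at depth 2
Step 10: declare b=(read d)=98 at depth 2
Visible at query point: b=98 d=98 f=98

Answer: 98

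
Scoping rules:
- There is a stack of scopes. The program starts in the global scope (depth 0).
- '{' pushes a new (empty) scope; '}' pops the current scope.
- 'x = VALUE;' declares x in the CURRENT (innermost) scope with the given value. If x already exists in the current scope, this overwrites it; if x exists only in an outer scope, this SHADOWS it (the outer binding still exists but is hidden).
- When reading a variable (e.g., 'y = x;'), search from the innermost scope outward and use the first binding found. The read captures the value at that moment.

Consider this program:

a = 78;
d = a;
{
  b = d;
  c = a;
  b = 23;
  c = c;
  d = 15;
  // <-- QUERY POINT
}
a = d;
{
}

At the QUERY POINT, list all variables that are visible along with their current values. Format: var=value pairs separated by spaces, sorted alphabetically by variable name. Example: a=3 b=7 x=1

Answer: a=78 b=23 c=78 d=15

Derivation:
Step 1: declare a=78 at depth 0
Step 2: declare d=(read a)=78 at depth 0
Step 3: enter scope (depth=1)
Step 4: declare b=(read d)=78 at depth 1
Step 5: declare c=(read a)=78 at depth 1
Step 6: declare b=23 at depth 1
Step 7: declare c=(read c)=78 at depth 1
Step 8: declare d=15 at depth 1
Visible at query point: a=78 b=23 c=78 d=15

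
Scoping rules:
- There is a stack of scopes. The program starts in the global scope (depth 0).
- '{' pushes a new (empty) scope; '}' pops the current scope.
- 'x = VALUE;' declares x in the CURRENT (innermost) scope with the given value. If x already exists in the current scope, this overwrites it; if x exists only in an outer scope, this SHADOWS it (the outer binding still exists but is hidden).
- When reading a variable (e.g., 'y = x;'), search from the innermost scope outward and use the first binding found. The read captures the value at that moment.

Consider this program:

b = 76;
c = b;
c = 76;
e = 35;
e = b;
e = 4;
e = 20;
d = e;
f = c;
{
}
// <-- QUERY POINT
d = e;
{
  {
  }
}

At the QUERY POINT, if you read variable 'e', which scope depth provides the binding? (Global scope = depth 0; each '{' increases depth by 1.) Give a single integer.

Step 1: declare b=76 at depth 0
Step 2: declare c=(read b)=76 at depth 0
Step 3: declare c=76 at depth 0
Step 4: declare e=35 at depth 0
Step 5: declare e=(read b)=76 at depth 0
Step 6: declare e=4 at depth 0
Step 7: declare e=20 at depth 0
Step 8: declare d=(read e)=20 at depth 0
Step 9: declare f=(read c)=76 at depth 0
Step 10: enter scope (depth=1)
Step 11: exit scope (depth=0)
Visible at query point: b=76 c=76 d=20 e=20 f=76

Answer: 0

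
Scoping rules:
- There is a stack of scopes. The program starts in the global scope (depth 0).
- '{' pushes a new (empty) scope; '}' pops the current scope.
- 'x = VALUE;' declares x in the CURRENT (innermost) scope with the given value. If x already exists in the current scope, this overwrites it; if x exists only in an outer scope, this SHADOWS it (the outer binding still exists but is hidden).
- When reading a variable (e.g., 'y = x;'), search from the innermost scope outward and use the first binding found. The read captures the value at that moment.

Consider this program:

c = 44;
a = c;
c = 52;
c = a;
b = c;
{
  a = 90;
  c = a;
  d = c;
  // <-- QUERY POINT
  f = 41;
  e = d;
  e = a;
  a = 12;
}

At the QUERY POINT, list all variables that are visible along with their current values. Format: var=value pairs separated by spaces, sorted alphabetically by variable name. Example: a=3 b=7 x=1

Answer: a=90 b=44 c=90 d=90

Derivation:
Step 1: declare c=44 at depth 0
Step 2: declare a=(read c)=44 at depth 0
Step 3: declare c=52 at depth 0
Step 4: declare c=(read a)=44 at depth 0
Step 5: declare b=(read c)=44 at depth 0
Step 6: enter scope (depth=1)
Step 7: declare a=90 at depth 1
Step 8: declare c=(read a)=90 at depth 1
Step 9: declare d=(read c)=90 at depth 1
Visible at query point: a=90 b=44 c=90 d=90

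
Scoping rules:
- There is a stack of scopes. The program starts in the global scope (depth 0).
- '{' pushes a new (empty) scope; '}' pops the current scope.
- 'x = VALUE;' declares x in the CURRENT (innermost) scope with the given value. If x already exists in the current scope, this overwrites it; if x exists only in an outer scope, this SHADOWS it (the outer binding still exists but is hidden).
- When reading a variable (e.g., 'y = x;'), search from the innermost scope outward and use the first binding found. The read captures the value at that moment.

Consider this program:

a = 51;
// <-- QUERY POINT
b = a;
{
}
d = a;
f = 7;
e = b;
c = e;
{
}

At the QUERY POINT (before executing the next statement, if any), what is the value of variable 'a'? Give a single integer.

Answer: 51

Derivation:
Step 1: declare a=51 at depth 0
Visible at query point: a=51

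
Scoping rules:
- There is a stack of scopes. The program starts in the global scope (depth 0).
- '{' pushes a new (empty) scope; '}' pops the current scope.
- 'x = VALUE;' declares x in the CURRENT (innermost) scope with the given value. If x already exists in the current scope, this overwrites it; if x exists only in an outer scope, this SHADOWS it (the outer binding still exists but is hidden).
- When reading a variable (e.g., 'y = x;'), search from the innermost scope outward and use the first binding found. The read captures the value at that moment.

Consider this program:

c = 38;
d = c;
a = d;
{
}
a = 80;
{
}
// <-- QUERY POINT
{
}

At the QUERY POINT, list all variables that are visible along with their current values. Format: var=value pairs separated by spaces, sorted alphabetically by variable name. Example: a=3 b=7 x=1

Step 1: declare c=38 at depth 0
Step 2: declare d=(read c)=38 at depth 0
Step 3: declare a=(read d)=38 at depth 0
Step 4: enter scope (depth=1)
Step 5: exit scope (depth=0)
Step 6: declare a=80 at depth 0
Step 7: enter scope (depth=1)
Step 8: exit scope (depth=0)
Visible at query point: a=80 c=38 d=38

Answer: a=80 c=38 d=38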